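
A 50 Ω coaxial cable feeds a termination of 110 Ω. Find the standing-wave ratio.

VSWR ≈ 2.2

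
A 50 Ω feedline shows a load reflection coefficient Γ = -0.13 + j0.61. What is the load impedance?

Z_L = Z_0·(1 + Γ)/(1 − Γ) = 50·(0.87 + j0.61)/(1.13 − j0.61)

Z_L ≈ 18.5 + j37 Ω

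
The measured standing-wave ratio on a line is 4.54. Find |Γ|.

|Γ| = (S − 1)/(S + 1) = (4.54 − 1)/(4.54 + 1) = 3.54/5.54

|Γ| ≈ 0.639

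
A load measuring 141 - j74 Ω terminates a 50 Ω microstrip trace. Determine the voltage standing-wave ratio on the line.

VSWR ≈ 3.68

Γ = (Z_L − Z_0)/(Z_L + Z_0) = (91 − j74)/(191 − j74)
|Γ| = 117/205 = 0.573
VSWR = (1 + |Γ|)/(1 − |Γ|) = 1.57/0.427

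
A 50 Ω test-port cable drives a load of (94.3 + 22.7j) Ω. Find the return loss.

RL ≈ 9.35 dB

Γ = (44.3 + j22.7)/(144.3 + j22.7), |Γ| = 0.341
RL = −20·log₁₀|Γ| = −20·log₁₀(0.341)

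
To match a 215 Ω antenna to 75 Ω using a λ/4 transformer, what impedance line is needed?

Z_qwt = √(Z_0·R_L) = √(75 × 215) = √16120

Z_qwt ≈ 127 Ω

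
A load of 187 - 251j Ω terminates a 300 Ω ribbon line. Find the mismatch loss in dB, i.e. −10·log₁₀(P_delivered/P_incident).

Γ = (-113 − j251)/(487 − j251), |Γ| = 0.502
|Γ|² = 0.252, so P_del/P_inc = 1 − |Γ|² = 0.748
ML = −10·log₁₀(1 − |Γ|²)

mismatch loss ≈ 1.26 dB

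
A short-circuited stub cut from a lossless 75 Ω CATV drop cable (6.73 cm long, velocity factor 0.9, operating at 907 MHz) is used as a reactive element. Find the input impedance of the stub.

λ = v/f = 0.9·c / 907 MHz = 0.298 m
βl = 2π·l/λ = 2π × 0.226 = 81.4°
tan(βl) = 6.6
For a short-circuited stub, Z_in = jZ_0·tan(βl)

Z_in ≈ +j495 Ω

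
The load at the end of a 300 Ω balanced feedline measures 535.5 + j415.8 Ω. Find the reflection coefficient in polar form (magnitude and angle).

Γ = (Z_L − Z_0)/(Z_L + Z_0) = (235.5 + j415.8)/(835.5 + j415.8)
|Γ| = 478/933 = 0.512

Γ ≈ 0.512 ∠ 34°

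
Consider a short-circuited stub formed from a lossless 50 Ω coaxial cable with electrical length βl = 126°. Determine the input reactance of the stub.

tan(βl) = -1.38
For a short-circuited stub, Z_in = jZ_0·tan(βl)

X_in ≈ -68.8 Ω (capacitive)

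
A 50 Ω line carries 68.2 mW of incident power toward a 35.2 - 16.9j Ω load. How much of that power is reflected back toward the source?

|Γ| = |(-14.8 − j16.9)/(85.2 − j16.9)| = 0.259
|Γ|² = 0.0669
P_refl = |Γ|²·P_inc = 4.56 mW, P_del = (1 − |Γ|²)·P_inc = 63.6 mW

P_reflected ≈ 4.56 mW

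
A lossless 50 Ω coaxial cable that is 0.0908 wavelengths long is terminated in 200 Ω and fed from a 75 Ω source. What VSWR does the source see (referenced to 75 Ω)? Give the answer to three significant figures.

VSWR ≈ 3.68

βl = 2π × 0.0908 = 32.7°
tan(βl) = 0.642
Z_in = Z_0·(Z_L + jZ_0·tanβl)/(Z_0 + jZ_L·tanβl) = 37.2 − j63.4 Ω
Γ_s = (Z_in − Z_s)/(Z_in + Z_s) = (-37.8 − j63.4)/(112 − j63.4), |Γ_s| = 0.573
VSWR = (1 + |Γ_s|)/(1 − |Γ_s|)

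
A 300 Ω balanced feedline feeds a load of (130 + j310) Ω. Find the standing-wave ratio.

VSWR ≈ 5.01

Γ = (Z_L − Z_0)/(Z_L + Z_0) = (-170 + j310)/(430 + j310)
|Γ| = 354/530 = 0.667
VSWR = (1 + |Γ|)/(1 − |Γ|) = 1.67/0.333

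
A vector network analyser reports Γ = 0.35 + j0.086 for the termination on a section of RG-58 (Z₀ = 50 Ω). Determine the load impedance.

Z_L ≈ 101 + j20 Ω

Z_L = Z_0·(1 + Γ)/(1 − Γ) = 50·(1.35 + j0.086)/(0.65 − j0.086)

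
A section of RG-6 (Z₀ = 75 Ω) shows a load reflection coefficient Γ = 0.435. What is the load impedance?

Z_L ≈ 190 Ω

Z_L = Z_0·(1 + Γ)/(1 − Γ) = 75·(1.44)/(0.565)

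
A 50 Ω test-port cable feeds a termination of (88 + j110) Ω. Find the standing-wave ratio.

Γ = (Z_L − Z_0)/(Z_L + Z_0) = (38 + j110)/(138 + j110)
|Γ| = 116/176 = 0.659
VSWR = (1 + |Γ|)/(1 − |Γ|) = 1.66/0.341

VSWR ≈ 4.87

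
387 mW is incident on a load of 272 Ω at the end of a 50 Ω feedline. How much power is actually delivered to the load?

Γ = (272 − 50)/(272 + 50) = 0.689
|Γ|² = 0.475
P_refl = |Γ|²·P_inc = 184 mW, P_del = (1 − |Γ|²)·P_inc = 203 mW

P_delivered ≈ 203 mW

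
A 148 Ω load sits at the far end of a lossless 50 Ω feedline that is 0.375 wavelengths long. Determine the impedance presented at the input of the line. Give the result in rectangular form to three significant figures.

Z_in ≈ 30.3 + j39.8 Ω

βl = 2π × 0.375 = 135°
tan(βl) = tan(135°) = -1
Z_in = Z_0·(Z_L + jZ_0·tanβl)/(Z_0 + jZ_L·tanβl)
     = 50·(148 − j50)/(50 − j148)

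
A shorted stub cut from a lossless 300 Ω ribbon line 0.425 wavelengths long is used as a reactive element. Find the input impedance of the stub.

βl = 2π × 0.425 = 153°
tan(βl) = -0.51
For a shorted stub, Z_in = jZ_0·tan(βl)

Z_in ≈ −j153 Ω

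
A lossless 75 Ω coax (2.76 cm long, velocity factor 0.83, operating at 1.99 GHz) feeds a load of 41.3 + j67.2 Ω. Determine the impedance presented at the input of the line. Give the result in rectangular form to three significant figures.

Z_in ≈ 53 − j82.3 Ω

λ = v/f = 0.83·c / 1.99 GHz = 0.125 m
βl = 2π·l/λ = 2π × 0.221 = 79.4°
tan(βl) = tan(79.4°) = 5.35
Z_in = Z_0·(Z_L + jZ_0·tanβl)/(Z_0 + jZ_L·tanβl)
     = 75·(41.3 + j468)/(-284 + j221)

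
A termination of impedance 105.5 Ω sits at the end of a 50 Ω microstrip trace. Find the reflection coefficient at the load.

Γ = 0.357

Γ = (Z_L − Z_0)/(Z_L + Z_0) = (105.5 − 50)/(105.5 + 50) = 55.5/155.5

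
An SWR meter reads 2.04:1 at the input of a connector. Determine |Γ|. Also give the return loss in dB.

|Γ| ≈ 0.342; return loss ≈ 9.32 dB

|Γ| = (S − 1)/(S + 1) = (2.04 − 1)/(2.04 + 1) = 1.04/3.04
RL = −20·log₁₀|Γ| = −20·log₁₀(0.342)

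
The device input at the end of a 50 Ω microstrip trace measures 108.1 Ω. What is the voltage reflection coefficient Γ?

Γ = (Z_L − Z_0)/(Z_L + Z_0) = (108.1 − 50)/(108.1 + 50) = 58.1/158.1

Γ = 0.367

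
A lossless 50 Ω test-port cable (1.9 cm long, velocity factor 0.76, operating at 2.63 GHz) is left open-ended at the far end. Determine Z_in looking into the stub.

λ = v/f = 0.76·c / 2.63 GHz = 0.0867 m
βl = 2π·l/λ = 2π × 0.219 = 78.9°
tan(βl) = 5.1
For an open-ended stub, Z_in = −jZ_0·cot(βl) = −jZ_0/tan(βl)

Z_in ≈ −j9.81 Ω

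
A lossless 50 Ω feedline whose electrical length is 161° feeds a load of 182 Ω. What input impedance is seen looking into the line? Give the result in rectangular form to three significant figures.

Z_in ≈ 79.2 + j82 Ω

tan(βl) = tan(161°) = -0.344
Z_in = Z_0·(Z_L + jZ_0·tanβl)/(Z_0 + jZ_L·tanβl)
     = 50·(182 − j17.2)/(50 − j62.7)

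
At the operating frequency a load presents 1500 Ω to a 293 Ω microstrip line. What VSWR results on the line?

Γ = (1500 − 293)/(1500 + 293) = 0.673
VSWR = (1 + 0.673)/(1 − 0.673)

VSWR ≈ 5.12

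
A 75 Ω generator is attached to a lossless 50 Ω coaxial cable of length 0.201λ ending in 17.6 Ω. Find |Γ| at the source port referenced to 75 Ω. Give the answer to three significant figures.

|Γ| ≈ 0.364

βl = 2π × 0.201 = 72.4°
tan(βl) = 3.14
Z_in = Z_0·(Z_L + jZ_0·tanβl)/(Z_0 + jZ_L·tanβl) = 86.1 + j61.9 Ω
Γ_s = (Z_in − Z_s)/(Z_in + Z_s) = (11.1 + j61.9)/(161 + j61.9), |Γ_s| = 0.364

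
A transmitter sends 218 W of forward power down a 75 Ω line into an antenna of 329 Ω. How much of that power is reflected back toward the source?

P_reflected ≈ 86.2 W

Γ = (329 − 75)/(329 + 75) = 0.629
|Γ|² = 0.395
P_refl = |Γ|²·P_inc = 86.2 W, P_del = (1 − |Γ|²)·P_inc = 132 W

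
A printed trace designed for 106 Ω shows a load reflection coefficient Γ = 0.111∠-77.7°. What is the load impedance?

Z_L = Z_0·(1 + Γ)/(1 − Γ) = 106·(1.02 − j0.108)/(0.976 + j0.108)

Z_L ≈ 108 − j23.8 Ω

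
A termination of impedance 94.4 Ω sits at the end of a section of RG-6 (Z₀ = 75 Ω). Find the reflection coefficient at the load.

Γ = (Z_L − Z_0)/(Z_L + Z_0) = (94.4 − 75)/(94.4 + 75) = 19.4/169.4

Γ = 0.115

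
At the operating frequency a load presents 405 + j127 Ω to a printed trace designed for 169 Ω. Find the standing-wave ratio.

Γ = (Z_L − Z_0)/(Z_L + Z_0) = (236 + j127)/(574 + j127)
|Γ| = 268/588 = 0.456
VSWR = (1 + |Γ|)/(1 − |Γ|) = 1.46/0.544

VSWR ≈ 2.68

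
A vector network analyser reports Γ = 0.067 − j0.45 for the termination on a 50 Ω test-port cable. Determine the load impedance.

Z_L = Z_0·(1 + Γ)/(1 − Γ) = 50·(1.07 − j0.45)/(0.933 + j0.45)

Z_L ≈ 37 − j41.9 Ω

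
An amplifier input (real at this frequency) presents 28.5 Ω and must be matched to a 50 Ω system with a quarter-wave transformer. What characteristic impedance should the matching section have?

Z_qwt ≈ 37.7 Ω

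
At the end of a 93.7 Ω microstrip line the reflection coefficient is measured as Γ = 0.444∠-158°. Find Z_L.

Z_L = Z_0·(1 + Γ)/(1 − Γ) = 93.7·(0.588 − j0.166)/(1.41 + j0.166)

Z_L ≈ 37.2 − j15.4 Ω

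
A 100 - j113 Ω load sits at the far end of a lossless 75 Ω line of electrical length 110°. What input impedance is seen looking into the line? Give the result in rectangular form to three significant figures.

tan(βl) = tan(110°) = -2.75
Z_in = Z_0·(Z_L + jZ_0·tanβl)/(Z_0 + jZ_L·tanβl)
     = 75·(100 − j319)/(-235 − j275)

Z_in ≈ 36.7 + j58.8 Ω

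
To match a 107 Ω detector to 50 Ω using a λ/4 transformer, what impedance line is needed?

Z_qwt = √(Z_0·R_L) = √(50 × 107) = √5350

Z_qwt ≈ 73.1 Ω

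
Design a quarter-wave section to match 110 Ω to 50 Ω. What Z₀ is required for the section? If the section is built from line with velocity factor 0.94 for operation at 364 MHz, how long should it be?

Z_qwt = √(Z_0·R_L) = √(50 × 110) = √5500
λ = 0.94·c/f = 0.775 m, so l = λ/4 = 0.194 m

Z_qwt ≈ 74.2 Ω; length ≈ 19.4 cm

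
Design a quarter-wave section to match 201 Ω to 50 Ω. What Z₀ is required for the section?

Z_qwt ≈ 100 Ω

Z_qwt = √(Z_0·R_L) = √(50 × 201) = √10050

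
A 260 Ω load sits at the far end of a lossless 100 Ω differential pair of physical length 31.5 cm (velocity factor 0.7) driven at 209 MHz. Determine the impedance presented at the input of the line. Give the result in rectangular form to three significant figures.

λ = v/f = 0.7·c / 209 MHz = 1 m
βl = 2π·l/λ = 2π × 0.314 = 113°
tan(βl) = tan(113°) = -2.37
Z_in = Z_0·(Z_L + jZ_0·tanβl)/(Z_0 + jZ_L·tanβl)
     = 100·(260 − j237)/(100 − j617)

Z_in ≈ 44.1 + j35 Ω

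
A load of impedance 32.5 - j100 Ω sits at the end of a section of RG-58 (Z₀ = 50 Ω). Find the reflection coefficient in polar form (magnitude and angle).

Γ = (Z_L − Z_0)/(Z_L + Z_0) = (-17.5 − j100)/(82.5 − j100)
|Γ| = 102/130 = 0.783

Γ ≈ 0.783 ∠ -49.4°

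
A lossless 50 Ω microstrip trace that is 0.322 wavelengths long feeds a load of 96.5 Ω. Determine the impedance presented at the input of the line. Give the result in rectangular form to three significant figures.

βl = 2π × 0.322 = 116°
tan(βl) = tan(116°) = -2.06
Z_in = Z_0·(Z_L + jZ_0·tanβl)/(Z_0 + jZ_L·tanβl)
     = 50·(96.5 − j103)/(50 − j199)

Z_in ≈ 30.1 + j16.7 Ω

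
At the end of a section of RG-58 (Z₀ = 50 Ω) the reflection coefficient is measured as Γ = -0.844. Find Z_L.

Z_L = Z_0·(1 + Γ)/(1 − Γ) = 50·(0.156)/(1.84)

Z_L ≈ 4.23 Ω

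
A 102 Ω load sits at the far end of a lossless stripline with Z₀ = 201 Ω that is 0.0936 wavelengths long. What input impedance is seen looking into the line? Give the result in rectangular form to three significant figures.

βl = 2π × 0.0936 = 33.7°
tan(βl) = tan(33.7°) = 0.667
Z_in = Z_0·(Z_L + jZ_0·tanβl)/(Z_0 + jZ_L·tanβl)
     = 201·(102 + j134)/(201 + j68)

Z_in ≈ 132 + j89.3 Ω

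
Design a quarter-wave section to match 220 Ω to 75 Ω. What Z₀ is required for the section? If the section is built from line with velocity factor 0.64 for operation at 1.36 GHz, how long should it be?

Z_qwt ≈ 128 Ω; length ≈ 3.53 cm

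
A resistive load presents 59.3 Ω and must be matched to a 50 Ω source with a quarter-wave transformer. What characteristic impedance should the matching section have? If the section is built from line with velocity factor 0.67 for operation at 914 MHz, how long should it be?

Z_qwt ≈ 54.5 Ω; length ≈ 5.5 cm

Z_qwt = √(Z_0·R_L) = √(50 × 59.3) = √2965
λ = 0.67·c/f = 0.22 m, so l = λ/4 = 0.055 m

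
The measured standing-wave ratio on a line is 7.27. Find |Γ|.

|Γ| ≈ 0.758

|Γ| = (S − 1)/(S + 1) = (7.27 − 1)/(7.27 + 1) = 6.27/8.27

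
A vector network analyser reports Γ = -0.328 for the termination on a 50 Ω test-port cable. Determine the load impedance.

Z_L = Z_0·(1 + Γ)/(1 − Γ) = 50·(0.672)/(1.33)

Z_L ≈ 25.3 Ω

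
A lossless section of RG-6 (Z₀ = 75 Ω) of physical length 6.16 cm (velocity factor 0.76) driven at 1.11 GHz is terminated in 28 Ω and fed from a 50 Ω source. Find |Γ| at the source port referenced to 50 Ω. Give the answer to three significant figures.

|Γ| ≈ 0.585

λ = v/f = 0.76·c / 1.11 GHz = 0.205 m
βl = 2π·l/λ = 2π × 0.3 = 108°
tan(βl) = -3.08
Z_in = Z_0·(Z_L + jZ_0·tanβl)/(Z_0 + jZ_L·tanβl) = 127 − j85.6 Ω
Γ_s = (Z_in − Z_s)/(Z_in + Z_s) = (76.6 − j85.6)/(177 − j85.6), |Γ_s| = 0.585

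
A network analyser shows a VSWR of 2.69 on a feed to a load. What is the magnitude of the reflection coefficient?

|Γ| ≈ 0.458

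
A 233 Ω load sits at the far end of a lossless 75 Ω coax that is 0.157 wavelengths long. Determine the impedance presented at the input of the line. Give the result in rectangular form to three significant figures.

Z_in ≈ 33.2 − j42.5 Ω

βl = 2π × 0.157 = 56.5°
tan(βl) = tan(56.5°) = 1.51
Z_in = Z_0·(Z_L + jZ_0·tanβl)/(Z_0 + jZ_L·tanβl)
     = 75·(233 + j113)/(75 + j352)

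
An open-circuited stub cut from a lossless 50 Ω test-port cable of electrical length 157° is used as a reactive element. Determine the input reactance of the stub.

X_in ≈ 118 Ω (inductive)

tan(βl) = -0.424
For an open-circuited stub, Z_in = −jZ_0·cot(βl) = −jZ_0/tan(βl)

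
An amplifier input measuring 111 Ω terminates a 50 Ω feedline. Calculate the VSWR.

Γ = (111 − 50)/(111 + 50) = 0.379
VSWR = (1 + 0.379)/(1 − 0.379)

VSWR ≈ 2.22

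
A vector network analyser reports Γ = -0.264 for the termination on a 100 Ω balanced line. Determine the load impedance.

Z_L = Z_0·(1 + Γ)/(1 − Γ) = 100·(0.736)/(1.26)

Z_L ≈ 58.2 Ω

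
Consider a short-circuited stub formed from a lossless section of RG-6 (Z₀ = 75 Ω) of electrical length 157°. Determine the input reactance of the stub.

tan(βl) = -0.424
For a short-circuited stub, Z_in = jZ_0·tan(βl)

X_in ≈ -31.8 Ω (capacitive)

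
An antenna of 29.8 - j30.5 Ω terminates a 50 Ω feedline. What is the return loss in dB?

RL ≈ 7.37 dB

Γ = (-20.2 − j30.5)/(79.8 − j30.5), |Γ| = 0.428
RL = −20·log₁₀|Γ| = −20·log₁₀(0.428)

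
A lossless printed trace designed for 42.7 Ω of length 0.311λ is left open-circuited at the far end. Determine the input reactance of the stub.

βl = 2π × 0.311 = 112°
tan(βl) = -2.48
For an open-circuited stub, Z_in = −jZ_0·cot(βl) = −jZ_0/tan(βl)

X_in ≈ 17.2 Ω (inductive)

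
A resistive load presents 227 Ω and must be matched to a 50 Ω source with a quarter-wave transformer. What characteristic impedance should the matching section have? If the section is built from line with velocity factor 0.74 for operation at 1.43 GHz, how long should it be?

Z_qwt ≈ 107 Ω; length ≈ 3.88 cm

Z_qwt = √(Z_0·R_L) = √(50 × 227) = √11350
λ = 0.74·c/f = 0.155 m, so l = λ/4 = 0.0388 m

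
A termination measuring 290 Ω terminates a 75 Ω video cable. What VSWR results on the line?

VSWR ≈ 3.87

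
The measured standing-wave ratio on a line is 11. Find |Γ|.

|Γ| = (S − 1)/(S + 1) = (11 − 1)/(11 + 1) = 10/12

|Γ| ≈ 0.833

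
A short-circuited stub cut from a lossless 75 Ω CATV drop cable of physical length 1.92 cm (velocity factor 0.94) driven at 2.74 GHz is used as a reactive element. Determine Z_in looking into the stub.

λ = v/f = 0.94·c / 2.74 GHz = 0.103 m
βl = 2π·l/λ = 2π × 0.187 = 67.2°
tan(βl) = 2.37
For a short-circuited stub, Z_in = jZ_0·tan(βl)

Z_in ≈ +j178 Ω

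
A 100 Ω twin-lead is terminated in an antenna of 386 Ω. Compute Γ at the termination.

Γ = 0.588

Γ = (Z_L − Z_0)/(Z_L + Z_0) = (386 − 100)/(386 + 100) = 286/486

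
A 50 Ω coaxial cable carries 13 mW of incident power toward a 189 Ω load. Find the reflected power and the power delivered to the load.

Γ = (189 − 50)/(189 + 50) = 0.582
|Γ|² = 0.338
P_refl = |Γ|²·P_inc = 4.4 mW, P_del = (1 − |Γ|²)·P_inc = 8.6 mW

P_reflected ≈ 4.4 mW; P_delivered ≈ 8.6 mW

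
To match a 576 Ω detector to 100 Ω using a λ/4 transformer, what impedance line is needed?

Z_qwt ≈ 240 Ω

Z_qwt = √(Z_0·R_L) = √(100 × 576) = √57600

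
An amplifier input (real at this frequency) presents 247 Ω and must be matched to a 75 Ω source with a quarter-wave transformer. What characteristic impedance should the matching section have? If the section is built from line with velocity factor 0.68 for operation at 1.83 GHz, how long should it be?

Z_qwt = √(Z_0·R_L) = √(75 × 247) = √18520
λ = 0.68·c/f = 0.111 m, so l = λ/4 = 0.0279 m

Z_qwt ≈ 136 Ω; length ≈ 2.79 cm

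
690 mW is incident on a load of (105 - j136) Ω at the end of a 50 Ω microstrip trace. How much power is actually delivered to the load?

|Γ| = |(55 − j136)/(155 − j136)| = 0.711
|Γ|² = 0.506
P_refl = |Γ|²·P_inc = 349 mW, P_del = (1 − |Γ|²)·P_inc = 341 mW

P_delivered ≈ 341 mW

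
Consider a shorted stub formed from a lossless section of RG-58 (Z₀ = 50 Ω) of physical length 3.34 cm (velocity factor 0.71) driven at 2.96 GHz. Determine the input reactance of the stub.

X_in ≈ -11.5 Ω (capacitive)

λ = v/f = 0.71·c / 2.96 GHz = 0.072 m
βl = 2π·l/λ = 2π × 0.464 = 167°
tan(βl) = -0.229
For a shorted stub, Z_in = jZ_0·tan(βl)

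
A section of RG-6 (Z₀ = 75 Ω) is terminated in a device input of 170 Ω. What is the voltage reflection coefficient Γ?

Γ = (Z_L − Z_0)/(Z_L + Z_0) = (170 − 75)/(170 + 75) = 95/245

Γ = 0.388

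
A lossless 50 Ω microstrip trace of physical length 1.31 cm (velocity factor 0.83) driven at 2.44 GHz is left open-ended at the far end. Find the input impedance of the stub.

λ = v/f = 0.83·c / 2.44 GHz = 0.102 m
βl = 2π·l/λ = 2π × 0.128 = 46.2°
tan(βl) = 1.04
For an open-ended stub, Z_in = −jZ_0·cot(βl) = −jZ_0/tan(βl)

Z_in ≈ −j47.9 Ω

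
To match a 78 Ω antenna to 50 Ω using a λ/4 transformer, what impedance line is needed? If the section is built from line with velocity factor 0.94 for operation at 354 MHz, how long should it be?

Z_qwt ≈ 62.4 Ω; length ≈ 19.9 cm

Z_qwt = √(Z_0·R_L) = √(50 × 78) = √3900
λ = 0.94·c/f = 0.797 m, so l = λ/4 = 0.199 m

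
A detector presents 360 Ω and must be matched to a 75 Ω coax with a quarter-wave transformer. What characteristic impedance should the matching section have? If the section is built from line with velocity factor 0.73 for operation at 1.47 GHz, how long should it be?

Z_qwt = √(Z_0·R_L) = √(75 × 360) = √27000
λ = 0.73·c/f = 0.149 m, so l = λ/4 = 0.0372 m

Z_qwt ≈ 164 Ω; length ≈ 3.72 cm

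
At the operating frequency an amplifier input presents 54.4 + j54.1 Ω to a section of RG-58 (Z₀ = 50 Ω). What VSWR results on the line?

VSWR ≈ 2.71

Γ = (Z_L − Z_0)/(Z_L + Z_0) = (4.4 + j54.1)/(104.4 + j54.1)
|Γ| = 54.3/118 = 0.462
VSWR = (1 + |Γ|)/(1 − |Γ|) = 1.46/0.538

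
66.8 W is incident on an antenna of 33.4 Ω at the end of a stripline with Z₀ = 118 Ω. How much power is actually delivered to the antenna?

Γ = (33.4 − 118)/(33.4 + 118) = -0.559
|Γ|² = 0.312
P_refl = |Γ|²·P_inc = 20.9 W, P_del = (1 − |Γ|²)·P_inc = 45.9 W

P_delivered ≈ 45.9 W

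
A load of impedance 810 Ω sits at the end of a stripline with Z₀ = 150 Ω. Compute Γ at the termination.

Γ = 0.688

Γ = (Z_L − Z_0)/(Z_L + Z_0) = (810 − 150)/(810 + 150) = 660/960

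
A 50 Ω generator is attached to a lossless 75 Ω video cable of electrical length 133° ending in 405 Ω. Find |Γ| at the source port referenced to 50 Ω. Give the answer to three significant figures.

tan(βl) = -1.07
Z_in = Z_0·(Z_L + jZ_0·tanβl)/(Z_0 + jZ_L·tanβl) = 25.2 + j65.6 Ω
Γ_s = (Z_in − Z_s)/(Z_in + Z_s) = (-24.8 + j65.6)/(75.2 + j65.6), |Γ_s| = 0.703

|Γ| ≈ 0.703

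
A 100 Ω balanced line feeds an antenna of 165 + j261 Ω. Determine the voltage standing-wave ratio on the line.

VSWR ≈ 6.22

Γ = (Z_L − Z_0)/(Z_L + Z_0) = (65 + j261)/(265 + j261)
|Γ| = 269/372 = 0.723
VSWR = (1 + |Γ|)/(1 − |Γ|) = 1.72/0.277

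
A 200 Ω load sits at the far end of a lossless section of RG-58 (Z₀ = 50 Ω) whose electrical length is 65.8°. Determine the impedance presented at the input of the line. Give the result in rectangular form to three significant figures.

Z_in ≈ 14.8 − j20.8 Ω

tan(βl) = tan(65.8°) = 2.23
Z_in = Z_0·(Z_L + jZ_0·tanβl)/(Z_0 + jZ_L·tanβl)
     = 50·(200 + j111)/(50 + j445)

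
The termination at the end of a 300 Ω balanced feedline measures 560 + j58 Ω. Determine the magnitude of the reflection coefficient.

|Γ| ≈ 0.309

Γ = (Z_L − Z_0)/(Z_L + Z_0) = (260 + j58)/(860 + j58)
|Γ| = 266/862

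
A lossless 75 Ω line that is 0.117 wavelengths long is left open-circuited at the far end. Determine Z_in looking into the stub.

Z_in ≈ −j82.9 Ω

βl = 2π × 0.117 = 42.1°
tan(βl) = 0.904
For an open-circuited stub, Z_in = −jZ_0·cot(βl) = −jZ_0/tan(βl)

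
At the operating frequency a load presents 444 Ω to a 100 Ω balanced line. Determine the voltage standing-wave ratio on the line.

VSWR ≈ 4.44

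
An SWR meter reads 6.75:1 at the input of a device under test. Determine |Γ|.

|Γ| ≈ 0.742

|Γ| = (S − 1)/(S + 1) = (6.75 − 1)/(6.75 + 1) = 5.75/7.75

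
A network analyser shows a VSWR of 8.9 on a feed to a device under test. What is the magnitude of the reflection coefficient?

|Γ| = (S − 1)/(S + 1) = (8.9 − 1)/(8.9 + 1) = 7.9/9.9

|Γ| ≈ 0.798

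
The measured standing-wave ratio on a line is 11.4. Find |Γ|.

|Γ| ≈ 0.839

|Γ| = (S − 1)/(S + 1) = (11.4 − 1)/(11.4 + 1) = 10.4/12.4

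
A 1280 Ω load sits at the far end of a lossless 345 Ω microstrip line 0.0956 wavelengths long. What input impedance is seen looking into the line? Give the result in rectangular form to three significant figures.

βl = 2π × 0.0956 = 34.4°
tan(βl) = tan(34.4°) = 0.685
Z_in = Z_0·(Z_L + jZ_0·tanβl)/(Z_0 + jZ_L·tanβl)
     = 345·(1280 + j236)/(345 + j877)

Z_in ≈ 252 − j404 Ω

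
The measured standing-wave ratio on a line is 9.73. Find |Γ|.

|Γ| = (S − 1)/(S + 1) = (9.73 − 1)/(9.73 + 1) = 8.73/10.7

|Γ| ≈ 0.814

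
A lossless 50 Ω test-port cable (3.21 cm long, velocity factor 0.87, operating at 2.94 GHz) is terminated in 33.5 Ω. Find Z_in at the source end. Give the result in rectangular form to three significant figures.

λ = v/f = 0.87·c / 2.94 GHz = 0.0888 m
βl = 2π·l/λ = 2π × 0.362 = 130°
tan(βl) = tan(130°) = -1.18
Z_in = Z_0·(Z_L + jZ_0·tanβl)/(Z_0 + jZ_L·tanβl)
     = 50·(33.5 − j59.2)/(50 − j39.7)

Z_in ≈ 49.4 − j20 Ω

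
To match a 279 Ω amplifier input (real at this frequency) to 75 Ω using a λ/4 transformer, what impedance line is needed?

Z_qwt ≈ 145 Ω

Z_qwt = √(Z_0·R_L) = √(75 × 279) = √20920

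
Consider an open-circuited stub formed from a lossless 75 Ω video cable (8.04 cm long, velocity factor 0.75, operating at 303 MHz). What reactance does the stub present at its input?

λ = v/f = 0.75·c / 303 MHz = 0.743 m
βl = 2π·l/λ = 2π × 0.108 = 39°
tan(βl) = 0.809
For an open-circuited stub, Z_in = −jZ_0·cot(βl) = −jZ_0/tan(βl)

X_in ≈ -92.7 Ω (capacitive)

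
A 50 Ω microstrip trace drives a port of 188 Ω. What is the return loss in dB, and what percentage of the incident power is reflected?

RL ≈ 4.73 dB; 33.6% of incident power reflected

Γ = (188 − 50)/(188 + 50) = 0.58
RL = −20·log₁₀(0.58) = 4.73 dB
P_refl/P_inc = |Γ|² = 0.336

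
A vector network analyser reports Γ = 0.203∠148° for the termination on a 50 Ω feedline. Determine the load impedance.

Z_L ≈ 34.6 + j7.76 Ω

Z_L = Z_0·(1 + Γ)/(1 − Γ) = 50·(0.828 + j0.108)/(1.17 − j0.108)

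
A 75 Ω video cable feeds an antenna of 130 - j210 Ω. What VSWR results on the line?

VSWR ≈ 6.68

Γ = (Z_L − Z_0)/(Z_L + Z_0) = (55 − j210)/(205 − j210)
|Γ| = 217/293 = 0.74
VSWR = (1 + |Γ|)/(1 − |Γ|) = 1.74/0.26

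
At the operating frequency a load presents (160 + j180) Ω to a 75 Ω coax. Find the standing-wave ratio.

VSWR ≈ 5.11

Γ = (Z_L − Z_0)/(Z_L + Z_0) = (85 + j180)/(235 + j180)
|Γ| = 199/296 = 0.672
VSWR = (1 + |Γ|)/(1 − |Γ|) = 1.67/0.328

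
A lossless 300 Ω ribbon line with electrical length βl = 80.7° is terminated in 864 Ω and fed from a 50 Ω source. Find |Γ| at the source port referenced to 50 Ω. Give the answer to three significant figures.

tan(βl) = 6.11
Z_in = Z_0·(Z_L + jZ_0·tanβl)/(Z_0 + jZ_L·tanβl) = 107 − j43.1 Ω
Γ_s = (Z_in − Z_s)/(Z_in + Z_s) = (56.6 − j43.1)/(157 − j43.1), |Γ_s| = 0.438

|Γ| ≈ 0.438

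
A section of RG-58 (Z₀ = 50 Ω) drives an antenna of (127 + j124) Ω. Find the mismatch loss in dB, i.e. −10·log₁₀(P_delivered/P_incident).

mismatch loss ≈ 2.65 dB

Γ = (77 + j124)/(177 + j124), |Γ| = 0.675
|Γ|² = 0.456, so P_del/P_inc = 1 − |Γ|² = 0.544
ML = −10·log₁₀(1 − |Γ|²)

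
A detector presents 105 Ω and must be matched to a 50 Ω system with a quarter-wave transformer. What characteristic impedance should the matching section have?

Z_qwt ≈ 72.5 Ω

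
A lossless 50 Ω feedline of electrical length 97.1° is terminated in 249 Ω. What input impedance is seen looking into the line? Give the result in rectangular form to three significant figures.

tan(βl) = tan(97.1°) = -8.03
Z_in = Z_0·(Z_L + jZ_0·tanβl)/(Z_0 + jZ_L·tanβl)
     = 50·(249 − j401)/(50 − j2000)

Z_in ≈ 10.2 + j5.97 Ω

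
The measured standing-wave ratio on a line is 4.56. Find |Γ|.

|Γ| = (S − 1)/(S + 1) = (4.56 − 1)/(4.56 + 1) = 3.56/5.56

|Γ| ≈ 0.64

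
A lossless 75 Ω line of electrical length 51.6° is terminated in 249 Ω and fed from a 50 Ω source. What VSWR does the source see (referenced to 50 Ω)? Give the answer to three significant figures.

tan(βl) = 1.26
Z_in = Z_0·(Z_L + jZ_0·tanβl)/(Z_0 + jZ_L·tanβl) = 34.8 − j51.1 Ω
Γ_s = (Z_in − Z_s)/(Z_in + Z_s) = (-15.2 − j51.1)/(84.8 − j51.1), |Γ_s| = 0.539
VSWR = (1 + |Γ_s|)/(1 − |Γ_s|)

VSWR ≈ 3.34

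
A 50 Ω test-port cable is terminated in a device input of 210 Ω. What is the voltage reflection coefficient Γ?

Γ = (Z_L − Z_0)/(Z_L + Z_0) = (210 − 50)/(210 + 50) = 160/260

Γ = 0.615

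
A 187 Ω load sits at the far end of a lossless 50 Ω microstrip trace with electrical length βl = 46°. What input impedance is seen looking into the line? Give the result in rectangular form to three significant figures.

tan(βl) = tan(46°) = 1.04
Z_in = Z_0·(Z_L + jZ_0·tanβl)/(Z_0 + jZ_L·tanβl)
     = 50·(187 + j51.8)/(50 + j194)

Z_in ≈ 24.2 − j42 Ω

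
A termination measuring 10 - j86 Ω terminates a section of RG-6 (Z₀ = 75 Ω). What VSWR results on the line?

VSWR ≈ 17.4

Γ = (Z_L − Z_0)/(Z_L + Z_0) = (-65 − j86)/(85 − j86)
|Γ| = 108/121 = 0.892
VSWR = (1 + |Γ|)/(1 − |Γ|) = 1.89/0.108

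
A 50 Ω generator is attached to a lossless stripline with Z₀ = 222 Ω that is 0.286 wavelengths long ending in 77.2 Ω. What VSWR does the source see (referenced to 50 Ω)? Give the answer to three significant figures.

VSWR ≈ 12.2

βl = 2π × 0.286 = 103°
tan(βl) = -4.35
Z_in = Z_0·(Z_L + jZ_0·tanβl)/(Z_0 + jZ_L·tanβl) = 467 − j258 Ω
Γ_s = (Z_in − Z_s)/(Z_in + Z_s) = (417 − j258)/(517 − j258), |Γ_s| = 0.849
VSWR = (1 + |Γ_s|)/(1 − |Γ_s|)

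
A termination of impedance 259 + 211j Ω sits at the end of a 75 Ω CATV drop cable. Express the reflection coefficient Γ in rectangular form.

Γ = (Z_L − Z_0)/(Z_L + Z_0) = (184 + j211)/(334 + j211)

Γ ≈ 0.679 + j0.203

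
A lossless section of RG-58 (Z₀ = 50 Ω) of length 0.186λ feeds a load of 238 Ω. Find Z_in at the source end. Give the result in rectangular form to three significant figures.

βl = 2π × 0.186 = 67°
tan(βl) = tan(67°) = 2.35
Z_in = Z_0·(Z_L + jZ_0·tanβl)/(Z_0 + jZ_L·tanβl)
     = 50·(238 + j118)/(50 + j560)

Z_in ≈ 12.3 − j20.2 Ω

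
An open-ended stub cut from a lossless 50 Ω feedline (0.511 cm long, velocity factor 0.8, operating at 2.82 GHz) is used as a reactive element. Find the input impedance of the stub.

Z_in ≈ −j126 Ω

λ = v/f = 0.8·c / 2.82 GHz = 0.0851 m
βl = 2π·l/λ = 2π × 0.06 = 21.6°
tan(βl) = 0.396
For an open-ended stub, Z_in = −jZ_0·cot(βl) = −jZ_0/tan(βl)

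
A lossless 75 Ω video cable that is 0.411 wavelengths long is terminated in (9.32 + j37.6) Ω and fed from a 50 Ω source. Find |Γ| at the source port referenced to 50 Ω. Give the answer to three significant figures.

βl = 2π × 0.411 = 148°
tan(βl) = -0.626
Z_in = Z_0·(Z_L + jZ_0·tanβl)/(Z_0 + jZ_L·tanβl) = 7.49 − j6.66 Ω
Γ_s = (Z_in − Z_s)/(Z_in + Z_s) = (-42.5 − j6.66)/(57.5 − j6.66), |Γ_s| = 0.744

|Γ| ≈ 0.744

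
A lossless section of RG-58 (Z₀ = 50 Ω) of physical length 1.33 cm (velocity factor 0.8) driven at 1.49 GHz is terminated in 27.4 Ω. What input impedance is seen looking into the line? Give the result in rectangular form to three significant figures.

λ = v/f = 0.8·c / 1.49 GHz = 0.161 m
βl = 2π·l/λ = 2π × 0.0826 = 29.7°
tan(βl) = tan(29.7°) = 0.571
Z_in = Z_0·(Z_L + jZ_0·tanβl)/(Z_0 + jZ_L·tanβl)
     = 50·(27.4 + j28.5)/(50 + j15.6)

Z_in ≈ 33.1 + j18.2 Ω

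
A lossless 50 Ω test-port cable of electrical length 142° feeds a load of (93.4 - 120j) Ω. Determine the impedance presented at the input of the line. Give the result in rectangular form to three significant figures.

tan(βl) = tan(142°) = -0.781
Z_in = Z_0·(Z_L + jZ_0·tanβl)/(Z_0 + jZ_L·tanβl)
     = 50·(93.4 − j159)/(-43.8 − j73)

Z_in ≈ 51.9 + j95.1 Ω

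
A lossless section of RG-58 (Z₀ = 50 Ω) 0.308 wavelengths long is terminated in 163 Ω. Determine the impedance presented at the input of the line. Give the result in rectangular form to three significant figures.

Z_in ≈ 17.3 + j17 Ω

βl = 2π × 0.308 = 111°
tan(βl) = tan(111°) = -2.62
Z_in = Z_0·(Z_L + jZ_0·tanβl)/(Z_0 + jZ_L·tanβl)
     = 50·(163 − j131)/(50 − j427)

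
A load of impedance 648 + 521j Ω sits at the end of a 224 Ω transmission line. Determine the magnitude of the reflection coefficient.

|Γ| ≈ 0.661

Γ = (Z_L − Z_0)/(Z_L + Z_0) = (424 + j521)/(872 + j521)
|Γ| = 672/1020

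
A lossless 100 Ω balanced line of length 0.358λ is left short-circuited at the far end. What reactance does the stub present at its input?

X_in ≈ -124 Ω (capacitive)

βl = 2π × 0.358 = 129°
tan(βl) = -1.24
For a short-circuited stub, Z_in = jZ_0·tan(βl)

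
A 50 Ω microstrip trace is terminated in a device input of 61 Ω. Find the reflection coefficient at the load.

Γ = (Z_L − Z_0)/(Z_L + Z_0) = (61 − 50)/(61 + 50) = 11/111

Γ = 0.0991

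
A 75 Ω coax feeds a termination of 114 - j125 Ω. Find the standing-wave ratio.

VSWR ≈ 3.74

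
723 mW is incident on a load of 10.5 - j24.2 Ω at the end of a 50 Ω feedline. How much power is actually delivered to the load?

|Γ| = |(-39.5 − j24.2)/(60.5 − j24.2)| = 0.711
|Γ|² = 0.505
P_refl = |Γ|²·P_inc = 365 mW, P_del = (1 − |Γ|²)·P_inc = 358 mW

P_delivered ≈ 358 mW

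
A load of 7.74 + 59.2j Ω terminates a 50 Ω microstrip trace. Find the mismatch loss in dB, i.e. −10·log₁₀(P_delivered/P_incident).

mismatch loss ≈ 6.45 dB

Γ = (-42.26 + j59.2)/(57.74 + j59.2), |Γ| = 0.88
|Γ|² = 0.774, so P_del/P_inc = 1 − |Γ|² = 0.226
ML = −10·log₁₀(1 − |Γ|²)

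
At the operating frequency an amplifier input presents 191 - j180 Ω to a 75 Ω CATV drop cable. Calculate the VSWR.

VSWR ≈ 5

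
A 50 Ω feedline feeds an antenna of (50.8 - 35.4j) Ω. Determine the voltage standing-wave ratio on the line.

Γ = (Z_L − Z_0)/(Z_L + Z_0) = (0.8 − j35.4)/(100.8 − j35.4)
|Γ| = 35.4/107 = 0.331
VSWR = (1 + |Γ|)/(1 − |Γ|) = 1.33/0.669

VSWR ≈ 1.99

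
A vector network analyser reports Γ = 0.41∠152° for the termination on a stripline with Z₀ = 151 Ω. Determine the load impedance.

Z_L ≈ 66.4 + j30.7 Ω

Z_L = Z_0·(1 + Γ)/(1 − Γ) = 151·(0.638 + j0.192)/(1.36 − j0.192)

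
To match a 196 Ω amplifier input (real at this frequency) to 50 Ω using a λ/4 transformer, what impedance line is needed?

Z_qwt = √(Z_0·R_L) = √(50 × 196) = √9800

Z_qwt ≈ 99 Ω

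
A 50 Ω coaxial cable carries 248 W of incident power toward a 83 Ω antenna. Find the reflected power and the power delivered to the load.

P_reflected ≈ 15.3 W; P_delivered ≈ 233 W

Γ = (83 − 50)/(83 + 50) = 0.248
|Γ|² = 0.0616
P_refl = |Γ|²·P_inc = 15.3 W, P_del = (1 − |Γ|²)·P_inc = 233 W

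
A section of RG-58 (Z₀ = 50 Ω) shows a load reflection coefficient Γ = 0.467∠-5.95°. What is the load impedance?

Z_L = Z_0·(1 + Γ)/(1 − Γ) = 50·(1.46 − j0.0484)/(0.536 + j0.0484)

Z_L ≈ 135 − j16.7 Ω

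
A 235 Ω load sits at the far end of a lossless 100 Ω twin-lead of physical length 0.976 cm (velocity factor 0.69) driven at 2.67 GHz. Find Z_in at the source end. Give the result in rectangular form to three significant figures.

Z_in ≈ 71.5 − j68.8 Ω

λ = v/f = 0.69·c / 2.67 GHz = 0.0775 m
βl = 2π·l/λ = 2π × 0.126 = 45.3°
tan(βl) = tan(45.3°) = 1.01
Z_in = Z_0·(Z_L + jZ_0·tanβl)/(Z_0 + jZ_L·tanβl)
     = 100·(235 + j101)/(100 + j238)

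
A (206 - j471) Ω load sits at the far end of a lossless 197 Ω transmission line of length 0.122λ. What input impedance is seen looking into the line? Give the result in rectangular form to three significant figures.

Z_in ≈ 33.3 − j95.3 Ω

βl = 2π × 0.122 = 43.9°
tan(βl) = tan(43.9°) = 0.963
Z_in = Z_0·(Z_L + jZ_0·tanβl)/(Z_0 + jZ_L·tanβl)
     = 197·(206 − j281)/(651 + j198)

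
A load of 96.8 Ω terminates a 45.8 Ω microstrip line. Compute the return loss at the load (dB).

RL ≈ 8.93 dB

Γ = (96.8 − 45.8)/(96.8 + 45.8) = 0.358
RL = −20·log₁₀|Γ| = −20·log₁₀(0.358)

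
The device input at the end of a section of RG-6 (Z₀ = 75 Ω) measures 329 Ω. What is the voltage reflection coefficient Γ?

Γ = 0.629

Γ = (Z_L − Z_0)/(Z_L + Z_0) = (329 − 75)/(329 + 75) = 254/404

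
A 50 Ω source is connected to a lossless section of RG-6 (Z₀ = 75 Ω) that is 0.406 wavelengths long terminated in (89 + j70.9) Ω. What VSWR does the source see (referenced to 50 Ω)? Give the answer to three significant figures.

βl = 2π × 0.406 = 146°
tan(βl) = -0.67
Z_in = Z_0·(Z_L + jZ_0·tanβl)/(Z_0 + jZ_L·tanβl) = 39.1 + j31.6 Ω
Γ_s = (Z_in − Z_s)/(Z_in + Z_s) = (-10.9 + j31.6)/(89.1 + j31.6), |Γ_s| = 0.354
VSWR = (1 + |Γ_s|)/(1 − |Γ_s|)

VSWR ≈ 2.1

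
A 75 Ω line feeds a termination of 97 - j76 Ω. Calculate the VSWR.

Γ = (Z_L − Z_0)/(Z_L + Z_0) = (22 − j76)/(172 − j76)
|Γ| = 79.1/188 = 0.421
VSWR = (1 + |Γ|)/(1 − |Γ|) = 1.42/0.579

VSWR ≈ 2.45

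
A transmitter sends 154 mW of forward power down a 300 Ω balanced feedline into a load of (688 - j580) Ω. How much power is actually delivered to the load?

P_delivered ≈ 96.9 mW

|Γ| = |(388 − j580)/(988 − j580)| = 0.609
|Γ|² = 0.371
P_refl = |Γ|²·P_inc = 57.1 mW, P_del = (1 − |Γ|²)·P_inc = 96.9 mW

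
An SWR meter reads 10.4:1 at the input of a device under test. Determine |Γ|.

|Γ| ≈ 0.825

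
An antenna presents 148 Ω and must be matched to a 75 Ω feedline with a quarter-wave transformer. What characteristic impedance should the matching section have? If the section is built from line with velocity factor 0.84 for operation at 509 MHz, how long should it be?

Z_qwt = √(Z_0·R_L) = √(75 × 148) = √11100
λ = 0.84·c/f = 0.495 m, so l = λ/4 = 0.124 m

Z_qwt ≈ 105 Ω; length ≈ 12.4 cm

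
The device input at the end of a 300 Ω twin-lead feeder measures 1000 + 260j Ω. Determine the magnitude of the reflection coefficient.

Γ = (Z_L − Z_0)/(Z_L + Z_0) = (700 + j260)/(1300 + j260)
|Γ| = 747/1330

|Γ| ≈ 0.563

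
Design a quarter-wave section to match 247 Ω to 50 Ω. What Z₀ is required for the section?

Z_qwt ≈ 111 Ω

Z_qwt = √(Z_0·R_L) = √(50 × 247) = √12350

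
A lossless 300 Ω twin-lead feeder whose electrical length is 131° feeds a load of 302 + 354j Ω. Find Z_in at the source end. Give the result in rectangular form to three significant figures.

tan(βl) = tan(131°) = -1.15
Z_in = Z_0·(Z_L + jZ_0·tanβl)/(Z_0 + jZ_L·tanβl)
     = 300·(302 + j8.89)/(707 − j347)

Z_in ≈ 102 + j53.7 Ω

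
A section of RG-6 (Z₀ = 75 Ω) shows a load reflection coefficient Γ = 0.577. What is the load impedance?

Z_L = Z_0·(1 + Γ)/(1 − Γ) = 75·(1.58)/(0.423)

Z_L ≈ 280 Ω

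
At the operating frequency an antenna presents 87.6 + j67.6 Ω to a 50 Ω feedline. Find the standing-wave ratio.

VSWR ≈ 3.04

Γ = (Z_L − Z_0)/(Z_L + Z_0) = (37.6 + j67.6)/(137.6 + j67.6)
|Γ| = 77.4/153 = 0.505
VSWR = (1 + |Γ|)/(1 − |Γ|) = 1.5/0.495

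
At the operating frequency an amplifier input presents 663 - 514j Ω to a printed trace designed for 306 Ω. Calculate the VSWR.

Γ = (Z_L − Z_0)/(Z_L + Z_0) = (357 − j514)/(969 − j514)
|Γ| = 626/1100 = 0.571
VSWR = (1 + |Γ|)/(1 − |Γ|) = 1.57/0.429

VSWR ≈ 3.66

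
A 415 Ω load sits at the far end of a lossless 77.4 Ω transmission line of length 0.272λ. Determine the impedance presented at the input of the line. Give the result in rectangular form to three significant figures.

Z_in ≈ 14.7 + j10.4 Ω

βl = 2π × 0.272 = 97.9°
tan(βl) = tan(97.9°) = -7.19
Z_in = Z_0·(Z_L + jZ_0·tanβl)/(Z_0 + jZ_L·tanβl)
     = 77.4·(415 − j556)/(77.4 − j2980)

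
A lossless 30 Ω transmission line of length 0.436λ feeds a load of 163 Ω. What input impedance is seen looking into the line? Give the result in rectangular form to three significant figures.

Z_in ≈ 30.4 + j57.4 Ω

βl = 2π × 0.436 = 157°
tan(βl) = tan(157°) = -0.425
Z_in = Z_0·(Z_L + jZ_0·tanβl)/(Z_0 + jZ_L·tanβl)
     = 30·(163 − j12.8)/(30 − j69.3)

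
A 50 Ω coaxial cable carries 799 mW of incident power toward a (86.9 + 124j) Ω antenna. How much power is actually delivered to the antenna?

|Γ| = |(36.9 + j124)/(136.9 + j124)| = 0.7
|Γ|² = 0.491
P_refl = |Γ|²·P_inc = 392 mW, P_del = (1 − |Γ|²)·P_inc = 407 mW

P_delivered ≈ 407 mW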